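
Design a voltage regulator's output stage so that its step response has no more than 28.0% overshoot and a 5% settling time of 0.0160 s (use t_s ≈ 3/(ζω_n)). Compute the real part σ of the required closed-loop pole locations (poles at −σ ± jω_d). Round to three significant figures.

σ ≈ 188

The settling-time spec alone fixes σ = ζω_n = 3/t_s = 3/0.0160 = 188.
(Overshoot then fixes ζ = 0.376 and hence ω_d = σ·√(1−ζ²)/ζ = 463 rad/s.)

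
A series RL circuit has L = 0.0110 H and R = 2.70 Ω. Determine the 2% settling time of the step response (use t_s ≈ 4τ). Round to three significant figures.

τ = L/R = 0.0110/2.70 = 0.00407 s.
t_s ≈ 4τ = 0.0163 s.

t_s ≈ 0.0163 s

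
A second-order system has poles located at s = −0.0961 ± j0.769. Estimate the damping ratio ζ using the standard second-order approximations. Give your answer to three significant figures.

The poles are at −σ ± jω_d with σ = 0.0961 and ω_d = 0.769, so ω_n = √(σ²+ω_d²) = 0.775 rad/s and ζ = σ/ω_n = 0.124.

ζ ≈ 0.124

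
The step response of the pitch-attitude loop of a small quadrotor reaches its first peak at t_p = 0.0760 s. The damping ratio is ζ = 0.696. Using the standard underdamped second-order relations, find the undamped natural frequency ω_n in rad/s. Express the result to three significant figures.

Peak time t_p = π/ω_d, so ω_d = π/t_p = π/0.0760 = 41.3 rad/s.
ω_n = ω_d/√(1−ζ²) = 41.3/√0.516 = 57.6 rad/s.

ω_n ≈ 57.6 rad/s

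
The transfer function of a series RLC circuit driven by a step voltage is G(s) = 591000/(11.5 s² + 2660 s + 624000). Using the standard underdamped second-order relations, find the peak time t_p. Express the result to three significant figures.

t_p ≈ 0.0155 s

Dividing through by 11.5: denominator becomes s² + 231.3 s + 54260.
So ω_n = √54260 = 233 rad/s and ζ = 231.3/(2·233) = 0.496.
ω_d = 233·√(1 − 0.496²) = 202 rad/s. t_p = π/ω_d = 0.0155 s.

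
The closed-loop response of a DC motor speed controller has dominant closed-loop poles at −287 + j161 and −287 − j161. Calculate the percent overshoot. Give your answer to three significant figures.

%OS ≈ 0.370%

With σ = 287, ω_d = 161: ω_n = √(σ²+ω_d²) = 329 rad/s, ζ = σ/ω_n = 0.872.
%OS = 100·exp(−πζ/√(1−ζ²)) = 0.370%.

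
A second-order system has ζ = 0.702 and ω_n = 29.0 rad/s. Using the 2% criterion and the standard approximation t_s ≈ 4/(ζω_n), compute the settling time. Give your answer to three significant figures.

t_s ≈ 0.196 s

t_s ≈ 4/(ζω_n) = 4/(0.702 × 29.0) = 0.196 s.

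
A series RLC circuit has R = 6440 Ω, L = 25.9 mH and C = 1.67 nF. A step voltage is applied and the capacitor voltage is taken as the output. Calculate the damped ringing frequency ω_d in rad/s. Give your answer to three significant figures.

ω_d ≈ 87500 rad/s

For a series RLC circuit (capacitor voltage as output), ω_n = 1/√(LC) = 1/√(25.9 mH · 1.67 nF) = 152000 rad/s.
ζ = (R/2)·√(C/L) = (6440/2)·√(1.67 nF/25.9 mH) = 0.818.
The damped frequency ω_d = ω_n√(1−ζ²) = 87500 rad/s.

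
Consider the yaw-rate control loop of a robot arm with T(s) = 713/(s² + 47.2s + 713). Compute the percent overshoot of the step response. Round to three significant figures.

%OS ≈ 0.264%

Matching coefficients with s² + 2ζω_n s + ω_n² gives ω_n² = 713 ⇒ ω_n = 26.7 rad/s, and ζ = 47.2/(2ω_n) = 0.884.
%OS = 100·exp(−πζ/√(1−ζ²)) = 0.264%.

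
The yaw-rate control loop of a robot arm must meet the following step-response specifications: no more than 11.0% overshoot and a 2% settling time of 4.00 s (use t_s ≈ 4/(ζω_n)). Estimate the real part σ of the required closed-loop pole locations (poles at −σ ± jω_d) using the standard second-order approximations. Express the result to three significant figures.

σ ≈ 1.00

The settling-time spec alone fixes σ = ζω_n = 4/t_s = 4/4.00 = 1.00.
(Overshoot then fixes ζ = 0.575 and hence ω_d = σ·√(1−ζ²)/ζ = 1.42 rad/s.)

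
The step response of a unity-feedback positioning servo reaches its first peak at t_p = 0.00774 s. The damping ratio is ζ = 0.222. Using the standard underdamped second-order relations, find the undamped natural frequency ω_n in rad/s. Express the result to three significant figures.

ω_n ≈ 416 rad/s

Peak time t_p = π/ω_d, so ω_d = π/t_p = π/0.00774 = 406 rad/s.
ω_n = ω_d/√(1−ζ²) = 406/√0.951 = 416 rad/s.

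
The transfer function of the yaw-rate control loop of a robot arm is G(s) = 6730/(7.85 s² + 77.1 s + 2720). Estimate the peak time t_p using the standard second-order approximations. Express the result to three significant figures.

Dividing through by 7.85: denominator becomes s² + 9.822 s + 346.5.
So ω_n = √346.5 = 18.6 rad/s and ζ = 9.822/(2·18.6) = 0.264.
ω_d = 18.6·√(1 − 0.264²) = 18.0 rad/s. t_p = π/ω_d = 0.175 s.

t_p ≈ 0.175 s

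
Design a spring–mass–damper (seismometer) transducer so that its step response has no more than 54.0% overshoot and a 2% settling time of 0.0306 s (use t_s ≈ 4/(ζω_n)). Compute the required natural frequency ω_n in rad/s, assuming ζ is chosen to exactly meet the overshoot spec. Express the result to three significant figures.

Inverting the overshoot relation: ζ = |ln 0.540|/√(π² + ln²0.540) = 0.192.
Then ω_n = 4/(ζ t_s) = 4/(0.192 × 0.0306) = 679 rad/s.

ω_n ≈ 679 rad/s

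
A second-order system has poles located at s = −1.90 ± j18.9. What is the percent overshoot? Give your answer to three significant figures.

With σ = 1.90, ω_d = 18.9: ω_n = √(σ²+ω_d²) = 19.0 rad/s, ζ = σ/ω_n = 0.100.
%OS = 100·exp(−πζ/√(1−ζ²)) = 72.9%.

%OS ≈ 72.9%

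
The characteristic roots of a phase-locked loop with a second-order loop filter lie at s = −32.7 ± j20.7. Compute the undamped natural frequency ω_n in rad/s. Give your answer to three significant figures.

ω_n ≈ 38.7 rad/s

|pole| = ω_n = √(32.7² + 20.7²) = 38.7 rad/s; ζ = cos θ = σ/ω_n = 0.845.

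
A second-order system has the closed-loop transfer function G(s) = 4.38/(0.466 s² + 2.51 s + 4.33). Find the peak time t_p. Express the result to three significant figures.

t_p ≈ 2.20 s

Dividing through by 0.466: denominator becomes s² + 5.386 s + 9.292.
So ω_n = √9.292 = 3.05 rad/s and ζ = 5.386/(2·3.05) = 0.884.
ω_d = 3.05·√(1 − 0.884²) = 1.43 rad/s. t_p = π/ω_d = 2.20 s.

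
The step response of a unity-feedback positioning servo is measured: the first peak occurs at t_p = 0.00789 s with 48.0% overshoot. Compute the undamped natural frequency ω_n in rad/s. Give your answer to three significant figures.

ζ from %OS: ζ = |ln 0.480|/√(π²+ln²0.480) = 0.228.
From t_p = π/ω_d, ω_d = π/0.00789 = 398 rad/s, so ω_n = ω_d/√(1−ζ²) = 409 rad/s.

ω_n ≈ 409 rad/s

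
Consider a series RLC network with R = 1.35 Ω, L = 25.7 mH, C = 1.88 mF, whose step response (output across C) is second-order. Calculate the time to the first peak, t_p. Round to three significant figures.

t_p ≈ 0.0222 s

For a series RLC circuit (capacitor voltage as output), ω_n = 1/√(LC) = 1/√(25.7 mH · 1.88 mF) = 144 rad/s.
ζ = (R/2)·√(C/L) = (1.35/2)·√(1.88 mF/25.7 mH) = 0.183.
The damped frequency ω_d = ω_n√(1−ζ²) = 141 rad/s. t_p = π/ω_d = 0.0222 s.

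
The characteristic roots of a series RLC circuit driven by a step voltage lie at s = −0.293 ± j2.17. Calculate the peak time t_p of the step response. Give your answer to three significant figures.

t_p ≈ 1.45 s

t_p = π/ω_d with ω_d = 2.17 (the imaginary part), so t_p = 1.45 s.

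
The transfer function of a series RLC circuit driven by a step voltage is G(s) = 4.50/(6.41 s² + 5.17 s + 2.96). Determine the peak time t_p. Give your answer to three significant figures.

Dividing through by 6.41: denominator becomes s² + 0.8066 s + 0.4618.
So ω_n = √0.4618 = 0.680 rad/s and ζ = 0.8066/(2·0.680) = 0.593.
ω_d = ω_n√(1−ζ²) = 0.547 rad/s. t_p = π/ω_d = 5.74 s.

t_p ≈ 5.74 s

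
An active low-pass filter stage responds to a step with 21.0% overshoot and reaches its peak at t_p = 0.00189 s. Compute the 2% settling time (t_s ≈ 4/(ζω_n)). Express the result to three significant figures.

t_s ≈ 0.00484 s

The overshoot fixes ζ = −ln(OS)/√(π²+ln²(OS)) = 0.445.
From t_p = π/ω_d, ω_d = π/0.00189 = 1660 rad/s, so ω_n = ω_d/√(1−ζ²) = 1860 rad/s.
t_s ≈ 4/(ζω_n) = 4/(0.445·1860) = 0.00484 s.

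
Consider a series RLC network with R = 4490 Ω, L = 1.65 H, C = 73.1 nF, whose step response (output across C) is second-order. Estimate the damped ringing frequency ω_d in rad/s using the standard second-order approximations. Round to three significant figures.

For a series RLC circuit (capacitor voltage as output), ω_n = 1/√(LC) = 1/√(1.65 H · 73.1 nF) = 2880 rad/s.
ζ = (R/2)·√(C/L) = (4490/2)·√(73.1 nF/1.65 H) = 0.473.
ω_d = ω_n√(1−ζ²) = 2540 rad/s.

ω_d ≈ 2540 rad/s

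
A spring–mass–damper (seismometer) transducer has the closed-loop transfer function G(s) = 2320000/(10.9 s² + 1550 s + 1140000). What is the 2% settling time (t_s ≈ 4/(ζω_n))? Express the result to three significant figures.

t_s ≈ 0.0563 s

Dividing through by 10.9: denominator becomes s² + 142.2 s + 104600.
So ω_n = √104600 = 323 rad/s and ζ = 142.2/(2·323) = 0.220.
t_s ≈ 4/(ζω_n) = 0.0563 s.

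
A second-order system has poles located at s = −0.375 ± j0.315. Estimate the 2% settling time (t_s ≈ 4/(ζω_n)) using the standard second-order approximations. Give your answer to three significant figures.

t_s ≈ 10.7 s

For poles at −σ ± jω_d, ζω_n = σ = 0.375, so t_s ≈ 4/σ = 10.7 s.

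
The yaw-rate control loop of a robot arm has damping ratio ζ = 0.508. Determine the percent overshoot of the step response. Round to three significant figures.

For an underdamped second-order system, %OS = 100·exp(−πζ/√(1−ζ²)).
πζ/√(1−ζ²) = π·0.508/√(1−0.258) = 1.853, so %OS = 100·e^(−1.853) = 15.7%.

%OS ≈ 15.7%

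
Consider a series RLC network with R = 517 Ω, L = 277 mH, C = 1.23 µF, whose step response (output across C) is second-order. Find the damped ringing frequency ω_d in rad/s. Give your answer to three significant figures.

ω_d ≈ 1440 rad/s

For a series RLC circuit (capacitor voltage as output), ω_n = 1/√(LC) = 1/√(277 mH · 1.23 µF) = 1710 rad/s.
ζ = (R/2)·√(C/L) = (517/2)·√(1.23 µF/277 mH) = 0.545.
ω_d = 1710·√(1 − 0.545²) = 1440 rad/s.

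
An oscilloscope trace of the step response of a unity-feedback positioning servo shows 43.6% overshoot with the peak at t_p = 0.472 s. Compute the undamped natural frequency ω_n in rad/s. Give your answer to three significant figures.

From the overshoot, ζ = −ln(OS)/√(π²+ln²(OS)) = 0.255.
t_p = π/ω_d ⇒ ω_d = 6.66 rad/s; then ω_n = ω_d/√(1−ζ²) = 6.88 rad/s.

ω_n ≈ 6.88 rad/s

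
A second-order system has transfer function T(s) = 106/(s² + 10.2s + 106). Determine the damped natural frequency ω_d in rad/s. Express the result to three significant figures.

ω_d ≈ 8.94 rad/s

Matching coefficients with s² + 2ζω_n s + ω_n² gives ω_n² = 106 ⇒ ω_n = 10.3 rad/s, and ζ = 10.2/(2ω_n) = 0.495.
The damped frequency ω_d = ω_n√(1−ζ²) = 8.94 rad/s.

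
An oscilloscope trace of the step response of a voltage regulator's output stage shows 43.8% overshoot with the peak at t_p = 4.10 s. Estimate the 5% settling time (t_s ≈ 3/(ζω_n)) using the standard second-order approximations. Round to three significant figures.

The overshoot fixes ζ = −ln(OS)/√(π²+ln²(OS)) = 0.254.
From t_p = π/ω_d, ω_d = π/4.10 = 0.766 rad/s, so ω_n = ω_d/√(1−ζ²) = 0.792 rad/s.
t_s ≈ 3/(ζω_n) = 3/(0.254·0.792) = 14.9 s.

t_s ≈ 14.9 s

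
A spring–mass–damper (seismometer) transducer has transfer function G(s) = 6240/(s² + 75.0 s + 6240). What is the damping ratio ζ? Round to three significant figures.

ω_n = √6240 = 79.0 rad/s; ζ = 75.0/(2·79.0) = 0.475.

ζ ≈ 0.475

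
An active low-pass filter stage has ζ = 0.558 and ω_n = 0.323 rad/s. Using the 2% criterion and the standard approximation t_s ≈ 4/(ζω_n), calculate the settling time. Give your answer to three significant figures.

t_s ≈ 22.2 s

t_s ≈ 4/(ζω_n) = 4/(0.558 × 0.323) = 22.2 s.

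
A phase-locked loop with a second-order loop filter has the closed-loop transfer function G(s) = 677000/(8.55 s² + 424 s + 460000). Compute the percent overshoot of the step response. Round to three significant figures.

Dividing through by 8.55: denominator becomes s² + 49.59 s + 53800.
So ω_n = √53800 = 232 rad/s and ζ = 49.59/(2·232) = 0.107.
%OS = 100 e^{−πζ/√(1−ζ²)} with ζ = 0.107 gives 71.3%.

%OS ≈ 71.3%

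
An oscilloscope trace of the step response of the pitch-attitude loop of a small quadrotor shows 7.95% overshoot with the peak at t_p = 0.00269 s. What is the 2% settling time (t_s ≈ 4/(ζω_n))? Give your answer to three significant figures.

ζ from %OS: ζ = |ln 0.0795|/√(π²+ln²0.0795) = 0.628.
From t_p = π/ω_d, ω_d = π/0.00269 = 1170 rad/s, so ω_n = ω_d/√(1−ζ²) = 1500 rad/s.
t_s ≈ 4/(ζω_n) = 4/(0.628·1500) = 0.00425 s.

t_s ≈ 0.00425 s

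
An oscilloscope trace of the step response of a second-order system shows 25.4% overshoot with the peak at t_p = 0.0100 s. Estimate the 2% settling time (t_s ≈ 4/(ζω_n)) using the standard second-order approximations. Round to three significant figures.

The overshoot fixes ζ = −ln(OS)/√(π²+ln²(OS)) = 0.400.
t_p = π/ω_d ⇒ ω_d = 314 rad/s; then ω_n = ω_d/√(1−ζ²) = 343 rad/s.
t_s ≈ 4/(ζω_n) = 4/(0.400·343) = 0.0292 s.

t_s ≈ 0.0292 s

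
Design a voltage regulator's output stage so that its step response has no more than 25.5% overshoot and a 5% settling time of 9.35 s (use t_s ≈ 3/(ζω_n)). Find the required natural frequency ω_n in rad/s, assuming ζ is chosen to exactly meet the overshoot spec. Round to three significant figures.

From %OS = 100·exp(−πζ/√(1−ζ²)), invert to get ζ = −ln(OS)/√(π² + ln²(OS)) with OS = 0.255.
−ln 0.255 = 1.366, so ζ = 1.366/√(π² + 1.867) = 0.399.
Then ω_n = 3/(ζ t_s) = 3/(0.399 × 9.35) = 0.804 rad/s.

ω_n ≈ 0.804 rad/s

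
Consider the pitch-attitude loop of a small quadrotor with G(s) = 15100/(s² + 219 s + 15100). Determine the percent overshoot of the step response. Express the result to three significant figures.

%OS ≈ 0.209%

ω_n = √15100 = 123 rad/s; ζ = 219/(2·123) = 0.891.
Overshoot: exp(−π·0.891/√(1−0.891²)) = 0.00209, i.e. 0.209%.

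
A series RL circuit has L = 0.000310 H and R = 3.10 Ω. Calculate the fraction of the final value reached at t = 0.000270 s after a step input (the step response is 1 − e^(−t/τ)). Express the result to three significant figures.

y/y_∞ ≈ 0.933

τ = L/R = 0.000310/3.10 = 0.000100 s.
y(t)/y_∞ = 1 − e^(−t/τ) = 1 − e^(−0.000270/0.000100) = 1 − e^(−2.70) = 0.933.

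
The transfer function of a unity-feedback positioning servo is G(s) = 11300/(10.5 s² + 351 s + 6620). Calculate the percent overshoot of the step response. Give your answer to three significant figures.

%OS ≈ 6.07%

Dividing through by 10.5: denominator becomes s² + 33.43 s + 630.5.
So ω_n = √630.5 = 25.1 rad/s and ζ = 33.43/(2·25.1) = 0.666.
%OS = 100·exp(−πζ/√(1−ζ²)) = 6.07%.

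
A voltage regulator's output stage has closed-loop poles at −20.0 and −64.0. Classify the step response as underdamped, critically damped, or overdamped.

overdamped

Since the poles are distinct, negative and real, the response is overdamped.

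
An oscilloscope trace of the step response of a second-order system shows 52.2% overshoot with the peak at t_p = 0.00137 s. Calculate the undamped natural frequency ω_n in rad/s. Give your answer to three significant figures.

ω_n ≈ 2340 rad/s

ζ from %OS: ζ = |ln 0.522|/√(π²+ln²0.522) = 0.203.
t_p = π/ω_d ⇒ ω_d = 2290 rad/s; then ω_n = ω_d/√(1−ζ²) = 2340 rad/s.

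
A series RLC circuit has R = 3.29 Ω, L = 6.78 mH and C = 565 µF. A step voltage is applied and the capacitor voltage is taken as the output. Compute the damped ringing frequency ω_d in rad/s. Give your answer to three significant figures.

For a series RLC circuit (capacitor voltage as output), ω_n = 1/√(LC) = 1/√(6.78 mH · 565 µF) = 511 rad/s.
ζ = (R/2)·√(C/L) = (3.29/2)·√(565 µF/6.78 mH) = 0.475.
ω_d = 511·√(1 − 0.475²) = 450 rad/s.

ω_d ≈ 450 rad/s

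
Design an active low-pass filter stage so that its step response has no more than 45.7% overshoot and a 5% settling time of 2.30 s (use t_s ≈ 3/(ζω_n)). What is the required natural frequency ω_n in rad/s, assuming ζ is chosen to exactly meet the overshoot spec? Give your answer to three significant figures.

From %OS = 100·exp(−πζ/√(1−ζ²)), invert to get ζ = −ln(OS)/√(π² + ln²(OS)) with OS = 0.457.
−ln 0.457 = 0.7831, so ζ = 0.7831/√(π² + 0.6132) = 0.242.
From t_s ≈ 3/(ζω_n): ω_n = 3/(ζ·t_s) = 3/(0.242·2.30) = 5.39 rad/s.

ω_n ≈ 5.39 rad/s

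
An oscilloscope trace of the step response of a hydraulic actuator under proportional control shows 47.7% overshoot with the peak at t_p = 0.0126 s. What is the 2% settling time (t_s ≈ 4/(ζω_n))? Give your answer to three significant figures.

From the overshoot, ζ = −ln(OS)/√(π²+ln²(OS)) = 0.229.
From t_p = π/ω_d, ω_d = π/0.0126 = 249 rad/s, so ω_n = ω_d/√(1−ζ²) = 256 rad/s.
t_s ≈ 4/(ζω_n) = 4/(0.229·256) = 0.0681 s.

t_s ≈ 0.0681 s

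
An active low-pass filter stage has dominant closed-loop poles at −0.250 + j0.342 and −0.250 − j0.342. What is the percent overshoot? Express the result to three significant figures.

%OS ≈ 10.1%

The poles are at −σ ± jω_d with σ = 0.250 and ω_d = 0.342, so ω_n = √(σ²+ω_d²) = 0.424 rad/s and ζ = σ/ω_n = 0.590.
%OS = 100·exp(−πζ/√(1−ζ²)) = 10.1%.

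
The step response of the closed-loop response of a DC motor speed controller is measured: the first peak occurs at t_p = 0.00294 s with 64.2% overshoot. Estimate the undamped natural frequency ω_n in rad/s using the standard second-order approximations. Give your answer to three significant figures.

ω_n ≈ 1080 rad/s

The overshoot fixes ζ = −ln(OS)/√(π²+ln²(OS)) = 0.140.
t_p = π/ω_d ⇒ ω_d = 1070 rad/s; then ω_n = ω_d/√(1−ζ²) = 1080 rad/s.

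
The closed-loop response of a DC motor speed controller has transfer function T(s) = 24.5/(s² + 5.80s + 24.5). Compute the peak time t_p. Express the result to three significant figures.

t_p ≈ 0.783 s

ω_n = √24.5 = 4.95 rad/s; ζ = 5.80/(2·4.95) = 0.586.
ω_d = ω_n√(1−ζ²) = 4.01 rad/s. Then t_p = π/ω_d = 0.783 s.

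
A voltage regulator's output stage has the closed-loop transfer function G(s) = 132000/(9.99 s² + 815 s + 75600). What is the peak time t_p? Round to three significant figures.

Dividing through by 9.99: denominator becomes s² + 81.58 s + 7568.
So ω_n = √7568 = 87.0 rad/s and ζ = 81.58/(2·87.0) = 0.469.
ω_d = 87.0·√(1 − 0.469²) = 76.8 rad/s. t_p = π/ω_d = 0.0409 s.

t_p ≈ 0.0409 s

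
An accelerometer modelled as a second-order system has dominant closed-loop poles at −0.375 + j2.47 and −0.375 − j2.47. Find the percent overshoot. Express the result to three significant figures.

%OS ≈ 62.1%

The poles are at −σ ± jω_d with σ = 0.375 and ω_d = 2.47, so ω_n = √(σ²+ω_d²) = 2.50 rad/s and ζ = σ/ω_n = 0.150.
%OS = 100 e^{−πζ/√(1−ζ²)} with ζ = 0.150 gives 62.1%.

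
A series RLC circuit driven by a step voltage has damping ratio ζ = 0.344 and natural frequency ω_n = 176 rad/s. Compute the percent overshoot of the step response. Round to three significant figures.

For an underdamped second-order system, %OS = 100·exp(−πζ/√(1−ζ²)).
πζ/√(1−ζ²) = π·0.344/√(1−0.118) = 1.151, so %OS = 100·e^(−1.151) = 31.6%.

%OS ≈ 31.6%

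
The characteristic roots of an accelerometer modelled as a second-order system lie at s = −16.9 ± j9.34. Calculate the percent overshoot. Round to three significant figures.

%OS ≈ 0.340%

The poles are at −σ ± jω_d with σ = 16.9 and ω_d = 9.34, so ω_n = √(σ²+ω_d²) = 19.3 rad/s and ζ = σ/ω_n = 0.875.
Overshoot: exp(−π·0.875/√(1−0.875²)) = 0.00340, i.e. 0.340%.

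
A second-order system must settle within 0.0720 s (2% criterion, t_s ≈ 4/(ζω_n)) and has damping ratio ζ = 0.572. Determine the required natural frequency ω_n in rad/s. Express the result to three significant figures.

ω_n ≈ 97.1 rad/s

Rearranging t_s ≈ 4/(ζω_n) gives ω_n = 4/(ζ·t_s) = 4/(0.572 × 0.0720) = 97.1 rad/s.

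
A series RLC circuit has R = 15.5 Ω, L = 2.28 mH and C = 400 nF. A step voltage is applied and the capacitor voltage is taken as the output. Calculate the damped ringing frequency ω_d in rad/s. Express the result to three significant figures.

ω_d ≈ 32900 rad/s

For a series RLC circuit (capacitor voltage as output), ω_n = 1/√(LC) = 1/√(2.28 mH · 400 nF) = 33100 rad/s.
ζ = (R/2)·√(C/L) = (15.5/2)·√(400 nF/2.28 mH) = 0.103.
The damped frequency ω_d = ω_n√(1−ζ²) = 32900 rad/s.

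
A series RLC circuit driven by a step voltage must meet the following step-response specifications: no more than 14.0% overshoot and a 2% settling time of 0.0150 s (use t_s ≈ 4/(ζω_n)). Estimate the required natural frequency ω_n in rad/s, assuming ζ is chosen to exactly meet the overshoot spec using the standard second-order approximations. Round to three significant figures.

ω_n ≈ 503 rad/s

From %OS = 100·exp(−πζ/√(1−ζ²)), invert to get ζ = −ln(OS)/√(π² + ln²(OS)) with OS = 0.140.
−ln 0.140 = 1.966, so ζ = 1.966/√(π² + 3.866) = 0.531.
From t_s ≈ 4/(ζω_n): ω_n = 4/(ζ·t_s) = 4/(0.531·0.0150) = 503 rad/s.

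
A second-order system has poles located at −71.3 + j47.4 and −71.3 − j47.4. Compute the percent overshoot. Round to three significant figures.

With σ = 71.3, ω_d = 47.4: ω_n = √(σ²+ω_d²) = 85.6 rad/s, ζ = σ/ω_n = 0.833.
Overshoot: exp(−π·0.833/√(1−0.833²)) = 0.00886, i.e. 0.886%.

%OS ≈ 0.886%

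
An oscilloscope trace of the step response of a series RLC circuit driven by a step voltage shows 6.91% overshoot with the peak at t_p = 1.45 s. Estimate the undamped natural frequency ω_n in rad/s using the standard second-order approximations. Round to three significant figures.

ω_n ≈ 2.84 rad/s

ζ from %OS: ζ = |ln 0.0691|/√(π²+ln²0.0691) = 0.648.
From t_p = π/ω_d, ω_d = π/1.45 = 2.17 rad/s, so ω_n = ω_d/√(1−ζ²) = 2.84 rad/s.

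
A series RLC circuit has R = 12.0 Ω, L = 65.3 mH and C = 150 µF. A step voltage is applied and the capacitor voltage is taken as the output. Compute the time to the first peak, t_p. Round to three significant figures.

For a series RLC circuit (capacitor voltage as output), ω_n = 1/√(LC) = 1/√(65.3 mH · 150 µF) = 320 rad/s.
ζ = (R/2)·√(C/L) = (12.0/2)·√(150 µF/65.3 mH) = 0.288.
The damped frequency ω_d = ω_n√(1−ζ²) = 306 rad/s. t_p = π/ω_d = 0.0103 s.

t_p ≈ 0.0103 s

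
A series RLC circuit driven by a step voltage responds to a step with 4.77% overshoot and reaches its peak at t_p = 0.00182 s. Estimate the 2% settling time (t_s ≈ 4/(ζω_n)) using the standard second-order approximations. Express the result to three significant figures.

t_s ≈ 0.00239 s

From the overshoot, ζ = −ln(OS)/√(π²+ln²(OS)) = 0.696.
t_p = π/ω_d ⇒ ω_d = 1730 rad/s; then ω_n = ω_d/√(1−ζ²) = 2400 rad/s.
t_s ≈ 4/(ζω_n) = 4/(0.696·2400) = 0.00239 s.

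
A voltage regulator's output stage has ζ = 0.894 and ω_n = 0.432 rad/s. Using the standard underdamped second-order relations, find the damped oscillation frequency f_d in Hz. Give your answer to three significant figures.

ω_d = ω_n√(1−ζ²) = 0.432·√0.201 = 0.194 rad/s.
f_d = ω_d/(2π) = 0.0308 Hz.

f_d ≈ 0.0308 Hz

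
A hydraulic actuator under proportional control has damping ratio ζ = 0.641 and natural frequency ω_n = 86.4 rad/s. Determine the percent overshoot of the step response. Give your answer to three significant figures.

For an underdamped second-order system, %OS = 100·exp(−πζ/√(1−ζ²)).
πζ/√(1−ζ²) = π·0.641/√(1−0.411) = 2.624, so %OS = 100·e^(−2.624) = 7.25%.

%OS ≈ 7.25%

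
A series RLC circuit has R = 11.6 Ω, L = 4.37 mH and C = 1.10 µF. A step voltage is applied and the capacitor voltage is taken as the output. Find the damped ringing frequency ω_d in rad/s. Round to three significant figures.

ω_d ≈ 14400 rad/s

For a series RLC circuit (capacitor voltage as output), ω_n = 1/√(LC) = 1/√(4.37 mH · 1.10 µF) = 14400 rad/s.
ζ = (R/2)·√(C/L) = (11.6/2)·√(1.10 µF/4.37 mH) = 0.0920.
ω_d = 14400·√(1 − 0.0920²) = 14400 rad/s.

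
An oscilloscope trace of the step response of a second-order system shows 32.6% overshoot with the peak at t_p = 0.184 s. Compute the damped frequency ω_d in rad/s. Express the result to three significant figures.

t_p = π/ω_d, so ω_d = π/0.184 = 17.1 rad/s.

ω_d ≈ 17.1 rad/s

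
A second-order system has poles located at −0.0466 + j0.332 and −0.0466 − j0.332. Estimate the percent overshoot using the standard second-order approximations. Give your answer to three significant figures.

With σ = 0.0466, ω_d = 0.332: ω_n = √(σ²+ω_d²) = 0.335 rad/s, ζ = σ/ω_n = 0.139.
%OS = 100 e^{−πζ/√(1−ζ²)} with ζ = 0.139 gives 64.3%.

%OS ≈ 64.3%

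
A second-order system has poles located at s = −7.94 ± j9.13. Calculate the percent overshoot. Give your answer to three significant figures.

|pole| = ω_n = √(7.94² + 9.13²) = 12.1 rad/s; ζ = cos θ = σ/ω_n = 0.656.
%OS = 100 e^{−πζ/√(1−ζ²)} with ζ = 0.656 gives 6.51%.

%OS ≈ 6.51%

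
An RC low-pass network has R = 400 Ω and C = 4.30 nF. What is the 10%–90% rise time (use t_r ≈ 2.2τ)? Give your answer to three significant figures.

τ = RC = 400 × 4.30 nF = 0.00000172 s.
t_r ≈ 2.2τ = 0.00000378 s.

t_r ≈ 0.00000378 s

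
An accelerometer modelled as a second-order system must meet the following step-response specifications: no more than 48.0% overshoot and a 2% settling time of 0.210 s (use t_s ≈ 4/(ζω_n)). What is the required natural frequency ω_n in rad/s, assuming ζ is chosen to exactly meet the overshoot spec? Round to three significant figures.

ω_n ≈ 83.7 rad/s

Inverting the overshoot relation: ζ = |ln 0.480|/√(π² + ln²0.480) = 0.228.
From t_s ≈ 4/(ζω_n): ω_n = 4/(ζ·t_s) = 4/(0.228·0.210) = 83.7 rad/s.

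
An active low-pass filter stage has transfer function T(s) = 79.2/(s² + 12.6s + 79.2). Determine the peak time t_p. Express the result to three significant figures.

t_p ≈ 0.500 s

Matching coefficients with s² + 2ζω_n s + ω_n² gives ω_n² = 79.2 ⇒ ω_n = 8.90 rad/s, and ζ = 12.6/(2ω_n) = 0.708.
ω_d = 8.90·√(1 − 0.708²) = 6.29 rad/s. Then t_p = π/ω_d = 0.500 s.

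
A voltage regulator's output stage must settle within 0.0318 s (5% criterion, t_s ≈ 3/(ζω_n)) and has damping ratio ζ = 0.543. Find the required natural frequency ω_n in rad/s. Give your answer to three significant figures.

ω_n ≈ 174 rad/s

Rearranging t_s ≈ 3/(ζω_n) gives ω_n = 3/(ζ·t_s) = 3/(0.543 × 0.0318) = 174 rad/s.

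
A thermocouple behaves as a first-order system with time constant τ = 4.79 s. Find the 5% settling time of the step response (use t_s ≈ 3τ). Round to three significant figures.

t_s ≈ 3τ = 14.4 s.

t_s ≈ 14.4 s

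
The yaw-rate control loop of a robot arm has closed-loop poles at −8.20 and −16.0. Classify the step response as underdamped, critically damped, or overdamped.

Since the poles are distinct, negative and real, the response is overdamped.

overdamped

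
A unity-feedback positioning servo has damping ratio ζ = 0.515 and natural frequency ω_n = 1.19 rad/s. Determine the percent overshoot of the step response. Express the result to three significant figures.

%OS ≈ 15.1%

For an underdamped second-order system, %OS = 100·exp(−πζ/√(1−ζ²)).
πζ/√(1−ζ²) = π·0.515/√(1−0.265) = 1.887, so %OS = 100·e^(−1.887) = 15.1%.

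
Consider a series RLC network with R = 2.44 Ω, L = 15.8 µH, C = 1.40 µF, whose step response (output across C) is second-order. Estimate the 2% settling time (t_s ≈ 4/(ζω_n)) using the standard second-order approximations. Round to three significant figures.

For a series RLC circuit (capacitor voltage as output), ω_n = 1/√(LC) = 1/√(15.8 µH · 1.40 µF) = 213000 rad/s.
ζ = (R/2)·√(C/L) = (2.44/2)·√(1.40 µF/15.8 µH) = 0.363.
t_s ≈ 4/(ζω_n) = 0.0000518 s.

t_s ≈ 0.0000518 s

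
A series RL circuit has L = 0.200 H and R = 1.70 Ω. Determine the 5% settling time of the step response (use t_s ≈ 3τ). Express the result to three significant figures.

τ = L/R = 0.200/1.70 = 0.118 s.
t_s ≈ 3τ = 0.353 s.

t_s ≈ 0.353 s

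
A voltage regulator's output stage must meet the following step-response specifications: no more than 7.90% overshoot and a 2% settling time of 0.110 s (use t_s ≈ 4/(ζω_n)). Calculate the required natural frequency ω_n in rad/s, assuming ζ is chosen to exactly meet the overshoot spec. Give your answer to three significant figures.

ω_n ≈ 57.9 rad/s

Inverting the overshoot relation: ζ = |ln 0.0790|/√(π² + ln²0.0790) = 0.628.
From t_s ≈ 4/(ζω_n): ω_n = 4/(ζ·t_s) = 4/(0.628·0.110) = 57.9 rad/s.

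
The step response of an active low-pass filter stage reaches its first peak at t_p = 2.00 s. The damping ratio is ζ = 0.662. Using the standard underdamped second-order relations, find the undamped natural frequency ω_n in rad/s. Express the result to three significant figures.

ω_n ≈ 2.10 rad/s

Peak time t_p = π/ω_d, so ω_d = π/t_p = π/2.00 = 1.57 rad/s.
ω_n = ω_d/√(1−ζ²) = 1.57/√0.562 = 2.10 rad/s.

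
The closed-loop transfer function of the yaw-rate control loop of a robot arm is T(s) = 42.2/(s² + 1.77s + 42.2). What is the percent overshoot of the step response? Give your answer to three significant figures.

%OS ≈ 64.9%

Matching coefficients with s² + 2ζω_n s + ω_n² gives ω_n² = 42.2 ⇒ ω_n = 6.50 rad/s, and ζ = 1.77/(2ω_n) = 0.136.
%OS = 100 e^{−πζ/√(1−ζ²)} with ζ = 0.136 gives 64.9%.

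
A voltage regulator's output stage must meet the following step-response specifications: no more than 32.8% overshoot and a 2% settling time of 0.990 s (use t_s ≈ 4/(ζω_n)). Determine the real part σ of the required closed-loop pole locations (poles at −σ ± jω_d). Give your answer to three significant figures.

σ ≈ 4.04

The settling-time spec alone fixes σ = ζω_n = 4/t_s = 4/0.990 = 4.04.
(Overshoot then fixes ζ = 0.334 and hence ω_d = σ·√(1−ζ²)/ζ = 11.4 rad/s.)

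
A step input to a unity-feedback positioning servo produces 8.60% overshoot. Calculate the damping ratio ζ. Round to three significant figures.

From %OS = 100·exp(−πζ/√(1−ζ²)), invert to get ζ = −ln(OS)/√(π² + ln²(OS)) with OS = 0.0860.
−ln 0.0860 = 2.453, so ζ = 2.453/√(π² + 6.019) = 0.615.

ζ ≈ 0.615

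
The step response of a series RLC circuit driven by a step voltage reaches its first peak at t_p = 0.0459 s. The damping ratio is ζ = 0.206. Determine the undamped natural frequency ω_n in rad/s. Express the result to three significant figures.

ω_n ≈ 69.9 rad/s

Peak time t_p = π/ω_d, so ω_d = π/t_p = π/0.0459 = 68.4 rad/s.
ω_n = ω_d/√(1−ζ²) = 68.4/√0.958 = 69.9 rad/s.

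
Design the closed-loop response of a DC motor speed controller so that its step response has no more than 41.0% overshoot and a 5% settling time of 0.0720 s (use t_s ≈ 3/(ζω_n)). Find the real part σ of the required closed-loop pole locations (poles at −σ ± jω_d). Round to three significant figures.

σ ≈ 41.7

The settling-time spec alone fixes σ = ζω_n = 3/t_s = 3/0.0720 = 41.7.
(Overshoot then fixes ζ = 0.273 and hence ω_d = σ·√(1−ζ²)/ζ = 147 rad/s.)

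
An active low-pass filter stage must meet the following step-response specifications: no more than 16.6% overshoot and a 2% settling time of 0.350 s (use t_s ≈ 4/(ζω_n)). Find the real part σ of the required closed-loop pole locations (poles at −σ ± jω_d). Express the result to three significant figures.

The settling-time spec alone fixes σ = ζω_n = 4/t_s = 4/0.350 = 11.4.
(Overshoot then fixes ζ = 0.496 and hence ω_d = σ·√(1−ζ²)/ζ = 20.0 rad/s.)

σ ≈ 11.4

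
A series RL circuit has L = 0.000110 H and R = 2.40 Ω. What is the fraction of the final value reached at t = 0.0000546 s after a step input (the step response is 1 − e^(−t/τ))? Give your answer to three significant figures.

τ = L/R = 0.000110/2.40 = 0.0000458 s.
y(t)/y_∞ = 1 − e^(−t/τ) = 1 − e^(−0.0000546/0.0000458) = 1 − e^(−1.19) = 0.696.

y/y_∞ ≈ 0.696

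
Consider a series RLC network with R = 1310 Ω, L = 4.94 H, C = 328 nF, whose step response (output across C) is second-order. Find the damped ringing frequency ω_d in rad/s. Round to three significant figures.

For a series RLC circuit (capacitor voltage as output), ω_n = 1/√(LC) = 1/√(4.94 H · 328 nF) = 786 rad/s.
ζ = (R/2)·√(C/L) = (1310/2)·√(328 nF/4.94 H) = 0.169.
The damped frequency ω_d = ω_n√(1−ζ²) = 774 rad/s.

ω_d ≈ 774 rad/s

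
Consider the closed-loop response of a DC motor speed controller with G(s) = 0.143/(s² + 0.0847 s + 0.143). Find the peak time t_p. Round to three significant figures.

t_p ≈ 8.36 s

Comparing the denominator to s² + 2ζω_n s + ω_n²: ω_n = √0.143 = 0.378 rad/s, and 2ζω_n = 0.0847 so ζ = 0.0847/(2·0.378) = 0.112.
ω_d = 0.378·√(1 − 0.112²) = 0.376 rad/s. Then t_p = π/ω_d = 8.36 s.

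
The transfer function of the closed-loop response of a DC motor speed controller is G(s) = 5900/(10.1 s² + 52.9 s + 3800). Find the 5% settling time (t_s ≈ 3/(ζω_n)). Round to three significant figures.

Dividing through by 10.1: denominator becomes s² + 5.238 s + 376.2.
So ω_n = √376.2 = 19.4 rad/s and ζ = 5.238/(2·19.4) = 0.135.
t_s ≈ 3/(ζω_n) = 1.15 s.

t_s ≈ 1.15 s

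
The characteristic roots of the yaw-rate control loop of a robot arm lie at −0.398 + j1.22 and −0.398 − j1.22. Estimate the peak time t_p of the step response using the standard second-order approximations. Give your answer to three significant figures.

t_p ≈ 2.58 s

t_p = π/ω_d with ω_d = 1.22 (the imaginary part), so t_p = 2.58 s.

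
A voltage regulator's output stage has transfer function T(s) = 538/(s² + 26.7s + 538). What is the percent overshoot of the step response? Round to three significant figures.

Matching coefficients with s² + 2ζω_n s + ω_n² gives ω_n² = 538 ⇒ ω_n = 23.2 rad/s, and ζ = 26.7/(2ω_n) = 0.576.
%OS = 100 e^{−πζ/√(1−ζ²)} with ζ = 0.576 gives 11.0%.

%OS ≈ 11.0%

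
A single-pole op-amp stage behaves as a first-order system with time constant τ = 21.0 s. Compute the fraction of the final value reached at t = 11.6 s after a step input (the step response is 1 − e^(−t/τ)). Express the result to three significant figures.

y/y_∞ ≈ 0.424

y(t)/y_∞ = 1 − e^(−t/τ) = 1 − e^(−11.6/21.0) = 1 − e^(−0.552) = 0.424.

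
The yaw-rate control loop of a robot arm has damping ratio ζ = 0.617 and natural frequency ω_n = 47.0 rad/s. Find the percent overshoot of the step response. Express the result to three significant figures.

%OS ≈ 8.52%

For an underdamped second-order system, %OS = 100·exp(−πζ/√(1−ζ²)).
πζ/√(1−ζ²) = π·0.617/√(1−0.381) = 2.463, so %OS = 100·e^(−2.463) = 8.52%.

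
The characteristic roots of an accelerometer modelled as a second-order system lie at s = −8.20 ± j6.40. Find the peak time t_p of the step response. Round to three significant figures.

t_p = π/ω_d with ω_d = 6.40 (the imaginary part), so t_p = 0.491 s.

t_p ≈ 0.491 s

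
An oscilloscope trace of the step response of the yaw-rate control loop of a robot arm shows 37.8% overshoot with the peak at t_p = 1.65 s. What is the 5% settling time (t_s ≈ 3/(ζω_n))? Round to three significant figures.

t_s ≈ 5.09 s

ζ from %OS: ζ = |ln 0.378|/√(π²+ln²0.378) = 0.296.
From t_p = π/ω_d, ω_d = π/1.65 = 1.90 rad/s, so ω_n = ω_d/√(1−ζ²) = 1.99 rad/s.
t_s ≈ 3/(ζω_n) = 3/(0.296·1.99) = 5.09 s.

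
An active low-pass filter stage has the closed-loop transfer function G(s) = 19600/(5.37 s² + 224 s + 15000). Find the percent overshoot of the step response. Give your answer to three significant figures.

%OS ≈ 25.9%

Dividing through by 5.37: denominator becomes s² + 41.71 s + 2793.
So ω_n = √2793 = 52.9 rad/s and ζ = 41.71/(2·52.9) = 0.395.
Overshoot: exp(−π·0.395/√(1−0.395²)) = 0.259, i.e. 25.9%.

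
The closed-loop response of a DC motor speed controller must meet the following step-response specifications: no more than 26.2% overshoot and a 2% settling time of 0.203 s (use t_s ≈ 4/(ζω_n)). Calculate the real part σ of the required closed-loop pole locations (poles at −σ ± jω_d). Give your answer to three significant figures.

The settling-time spec alone fixes σ = ζω_n = 4/t_s = 4/0.203 = 19.7.
(Overshoot then fixes ζ = 0.392 and hence ω_d = σ·√(1−ζ²)/ζ = 46.2 rad/s.)

σ ≈ 19.7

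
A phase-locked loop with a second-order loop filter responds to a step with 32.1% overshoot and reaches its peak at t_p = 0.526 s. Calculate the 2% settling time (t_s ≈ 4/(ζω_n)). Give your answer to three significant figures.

t_s ≈ 1.85 s

From the overshoot, ζ = −ln(OS)/√(π²+ln²(OS)) = 0.340.
From t_p = π/ω_d, ω_d = π/0.526 = 5.97 rad/s, so ω_n = ω_d/√(1−ζ²) = 6.35 rad/s.
t_s ≈ 4/(ζω_n) = 4/(0.340·6.35) = 1.85 s.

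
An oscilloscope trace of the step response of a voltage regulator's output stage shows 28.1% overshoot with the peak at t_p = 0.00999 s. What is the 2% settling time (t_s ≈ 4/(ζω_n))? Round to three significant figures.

ζ from %OS: ζ = |ln 0.281|/√(π²+ln²0.281) = 0.375.
t_p = π/ω_d ⇒ ω_d = 314 rad/s; then ω_n = ω_d/√(1−ζ²) = 339 rad/s.
t_s ≈ 4/(ζω_n) = 4/(0.375·339) = 0.0315 s.

t_s ≈ 0.0315 s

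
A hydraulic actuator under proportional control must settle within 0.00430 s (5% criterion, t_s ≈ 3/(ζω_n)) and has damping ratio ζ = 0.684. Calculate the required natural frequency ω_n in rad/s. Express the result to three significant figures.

Rearranging t_s ≈ 3/(ζω_n) gives ω_n = 3/(ζ·t_s) = 3/(0.684 × 0.00430) = 1020 rad/s.

ω_n ≈ 1020 rad/s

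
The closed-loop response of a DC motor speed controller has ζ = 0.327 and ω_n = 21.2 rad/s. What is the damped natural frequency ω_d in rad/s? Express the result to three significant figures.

ω_d = ω_n√(1−ζ²) = 21.2·√0.893 = 20.0 rad/s.

ω_d ≈ 20.0 rad/s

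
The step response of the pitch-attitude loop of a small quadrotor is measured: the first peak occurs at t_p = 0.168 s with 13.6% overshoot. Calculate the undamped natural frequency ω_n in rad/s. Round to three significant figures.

ω_n ≈ 22.2 rad/s

From the overshoot, ζ = −ln(OS)/√(π²+ln²(OS)) = 0.536.
t_p = π/ω_d ⇒ ω_d = 18.7 rad/s; then ω_n = ω_d/√(1−ζ²) = 22.2 rad/s.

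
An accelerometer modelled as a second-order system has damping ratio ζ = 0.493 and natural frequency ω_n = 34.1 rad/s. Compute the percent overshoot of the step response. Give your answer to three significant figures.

%OS ≈ 16.9%

For an underdamped second-order system, %OS = 100·exp(−πζ/√(1−ζ²)).
πζ/√(1−ζ²) = π·0.493/√(1−0.243) = 1.780, so %OS = 100·e^(−1.780) = 16.9%.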